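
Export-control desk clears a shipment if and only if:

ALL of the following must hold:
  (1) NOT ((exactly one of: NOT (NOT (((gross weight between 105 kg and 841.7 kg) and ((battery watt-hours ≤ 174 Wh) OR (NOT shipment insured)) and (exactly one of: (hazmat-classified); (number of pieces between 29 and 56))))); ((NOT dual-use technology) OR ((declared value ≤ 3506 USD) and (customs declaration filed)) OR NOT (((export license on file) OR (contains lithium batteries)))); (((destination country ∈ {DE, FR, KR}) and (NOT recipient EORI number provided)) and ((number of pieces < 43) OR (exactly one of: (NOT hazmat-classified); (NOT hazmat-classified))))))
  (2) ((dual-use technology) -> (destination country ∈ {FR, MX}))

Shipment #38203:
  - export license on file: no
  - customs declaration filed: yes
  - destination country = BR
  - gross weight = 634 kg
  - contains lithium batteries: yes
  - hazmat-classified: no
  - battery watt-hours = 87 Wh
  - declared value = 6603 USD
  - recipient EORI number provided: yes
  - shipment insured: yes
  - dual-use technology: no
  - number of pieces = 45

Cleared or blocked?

Cleared

Atomic conditions:
  gross weight between 105 kg and 841.7 kg: 634 in [105, 841.7] is true
  battery watt-hours ≤ 174 Wh: 87 ≤ 174 is true
  NOT shipment insured: yes → false
  hazmat-classified: no → false
  number of pieces between 29 and 56: 45 in [29, 56] is true
  NOT dual-use technology: no → true
  declared value ≤ 3506 USD: 6603 ≤ 3506 is false
  customs declaration filed: yes → true
  export license on file: no → false
  contains lithium batteries: yes → true
  destination country ∈ {DE, FR, KR}: BR is not in the set → false
  NOT recipient EORI number provided: yes → false
  number of pieces < 43: 45 < 43 is false
  NOT hazmat-classified: no → true
  dual-use technology: no → false
  destination country ∈ {FR, MX}: BR is not in the set → false
Combine:
[1.1.1.1.1.2] true OR false = true
[1.1.1.1.1.3] exactly-one(false, true) = true
[1.1.1.1.1] true AND true AND true = true
[1.1.1.1] NOT true = false
[1.1.1] NOT false = true
[1.1.2.2] false AND true = false
[1.1.2.3.1] false OR true = true
[1.1.2.3] NOT true = false
[1.1.2] true OR false OR false = true
[1.1.3.1] false AND false = false
[1.1.3.2.2] exactly-one(true, true) = false
[1.1.3.2] false OR false = false
[1.1.3] false AND false = false
[1.1] exactly-one(true, true, false) = false
[1] NOT false = true
[2] false → false (antecedent false ⇒ implication holds) = true
[root] true AND true = true
Overall: true → cleared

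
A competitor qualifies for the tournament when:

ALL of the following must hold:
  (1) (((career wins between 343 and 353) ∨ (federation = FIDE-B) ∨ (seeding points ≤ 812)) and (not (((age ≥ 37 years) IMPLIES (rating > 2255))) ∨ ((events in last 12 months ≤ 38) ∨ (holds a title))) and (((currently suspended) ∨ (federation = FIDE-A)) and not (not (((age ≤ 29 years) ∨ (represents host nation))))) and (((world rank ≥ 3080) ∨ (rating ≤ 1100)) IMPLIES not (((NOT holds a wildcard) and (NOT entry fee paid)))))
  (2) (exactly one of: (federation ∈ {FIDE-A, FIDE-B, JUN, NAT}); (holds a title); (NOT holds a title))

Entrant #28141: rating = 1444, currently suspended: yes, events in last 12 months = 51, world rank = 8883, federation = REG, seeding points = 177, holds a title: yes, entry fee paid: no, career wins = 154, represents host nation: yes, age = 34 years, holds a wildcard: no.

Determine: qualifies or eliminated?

Atomic conditions:
  career wins between 343 and 353: 154 in [343, 353] is false
  federation = FIDE-B: REG == FIDE-B is false
  seeding points ≤ 812: 177 ≤ 812 is true
  age ≥ 37 years: 34 ≥ 37 is false
  rating > 2255: 1444 > 2255 is false
  events in last 12 months ≤ 38: 51 ≤ 38 is false
  holds a title: yes → true
  currently suspended: yes → true
  federation = FIDE-A: REG == FIDE-A is false
  age ≤ 29 years: 34 ≤ 29 is false
  represents host nation: yes → true
  world rank ≥ 3080: 8883 ≥ 3080 is true
  rating ≤ 1100: 1444 ≤ 1100 is false
  NOT holds a wildcard: no → true
  NOT entry fee paid: no → true
  federation ∈ {FIDE-A, FIDE-B, JUN, NAT}: REG is not in the set → false
  NOT holds a title: yes → false
Combine:
[1.1] false OR false OR true = true
[1.2.1.1] false → false (antecedent false ⇒ implication holds) = true
[1.2.1] NOT true = false
[1.2.2] false OR true = true
[1.2] false OR true = true
[1.3.1] true OR false = true
[1.3.2.1.1] false OR true = true
[1.3.2.1] NOT true = false
[1.3.2] NOT false = true
[1.3] true AND true = true
[1.4.1] true OR false = true
[1.4.2.1] true AND true = true
[1.4.2] NOT true = false
[1.4] true → false = false
[1] true AND true AND true AND false = false
[2] exactly-one(false, true, false) = true
[root] false AND true = false
Overall: false → eliminated

Eliminated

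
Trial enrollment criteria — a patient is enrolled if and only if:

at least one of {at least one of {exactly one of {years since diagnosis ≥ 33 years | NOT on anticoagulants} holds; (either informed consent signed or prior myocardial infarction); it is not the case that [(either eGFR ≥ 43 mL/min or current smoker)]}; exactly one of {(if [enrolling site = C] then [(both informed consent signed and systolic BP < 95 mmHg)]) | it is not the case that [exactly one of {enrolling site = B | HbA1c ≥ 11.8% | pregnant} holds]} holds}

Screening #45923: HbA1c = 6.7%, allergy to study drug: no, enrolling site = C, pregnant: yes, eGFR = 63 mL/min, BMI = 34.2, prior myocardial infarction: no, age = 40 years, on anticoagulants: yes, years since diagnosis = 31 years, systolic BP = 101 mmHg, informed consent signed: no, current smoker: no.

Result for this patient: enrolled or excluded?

Excluded

Atomic conditions:
  years since diagnosis ≥ 33 years: 31 ≥ 33 is false
  NOT on anticoagulants: yes → false
  informed consent signed: no → false
  prior myocardial infarction: no → false
  eGFR ≥ 43 mL/min: 63 ≥ 43 is true
  current smoker: no → false
  enrolling site = C: C == C is true
  systolic BP < 95 mmHg: 101 < 95 is false
  enrolling site = B: C == B is false
  HbA1c ≥ 11.8%: 6.7 ≥ 11.8 is false
  pregnant: yes → true
Combine:
[1.1] exactly-one(false, false) = false
[1.2] false OR false = false
[1.3.1] true OR false = true
[1.3] NOT true = false
[1] false OR false OR false = false
[2.1.2] false AND false = false
[2.1] true → false = false
[2.2.1] exactly-one(false, false, true) = true
[2.2] NOT true = false
[2] exactly-one(false, false) = false
[root] false OR false = false
Overall: false → excluded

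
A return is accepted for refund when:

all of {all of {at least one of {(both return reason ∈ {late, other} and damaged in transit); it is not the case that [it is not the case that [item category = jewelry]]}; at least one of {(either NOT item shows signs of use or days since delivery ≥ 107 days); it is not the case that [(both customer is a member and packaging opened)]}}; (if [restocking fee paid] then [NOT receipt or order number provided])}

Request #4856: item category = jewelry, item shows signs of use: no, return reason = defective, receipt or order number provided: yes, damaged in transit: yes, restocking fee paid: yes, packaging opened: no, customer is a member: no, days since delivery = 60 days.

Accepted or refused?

Refused

Atomic conditions:
  return reason ∈ {late, other}: defective is not in the set → false
  damaged in transit: yes → true
  item category = jewelry: jewelry == jewelry is true
  NOT item shows signs of use: no → true
  days since delivery ≥ 107 days: 60 ≥ 107 is false
  customer is a member: no → false
  packaging opened: no → false
  restocking fee paid: yes → true
  NOT receipt or order number provided: yes → false
Combine:
[1.1.1] false AND true = false
[1.1.2.1] NOT true = false
[1.1.2] NOT false = true
[1.1] false OR true = true
[1.2.1] true OR false = true
[1.2.2.1] false AND false = false
[1.2.2] NOT false = true
[1.2] true OR true = true
[1] true AND true = true
[2] true → false = false
[root] true AND false = false
Overall: false → refused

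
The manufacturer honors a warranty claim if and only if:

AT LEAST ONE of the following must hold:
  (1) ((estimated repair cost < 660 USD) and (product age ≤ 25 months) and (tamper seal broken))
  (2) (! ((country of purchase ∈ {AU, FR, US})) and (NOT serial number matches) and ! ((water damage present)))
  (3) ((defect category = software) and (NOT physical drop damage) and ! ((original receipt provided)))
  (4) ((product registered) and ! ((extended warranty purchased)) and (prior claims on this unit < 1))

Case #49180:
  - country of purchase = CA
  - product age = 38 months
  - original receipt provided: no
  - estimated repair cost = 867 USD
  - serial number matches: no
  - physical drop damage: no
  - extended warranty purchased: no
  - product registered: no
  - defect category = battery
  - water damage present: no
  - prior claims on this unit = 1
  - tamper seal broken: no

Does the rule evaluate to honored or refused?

Atomic conditions:
  estimated repair cost < 660 USD: 867 < 660 is false
  product age ≤ 25 months: 38 ≤ 25 is false
  tamper seal broken: no → false
  country of purchase ∈ {AU, FR, US}: CA is not in the set → false
  NOT serial number matches: no → true
  water damage present: no → false
  defect category = software: battery == software is false
  NOT physical drop damage: no → true
  original receipt provided: no → false
  product registered: no → false
  extended warranty purchased: no → false
  prior claims on this unit < 1: 1 < 1 is false
Combine:
[1] false AND false AND false = false
[2.1] NOT false = true
[2.3] NOT false = true
[2] true AND true AND true = true
[3.3] NOT false = true
[3] false AND true AND true = false
[4.2] NOT false = true
[4] false AND true AND false = false
[root] false OR true OR false OR false = true
Overall: true → honored

Honored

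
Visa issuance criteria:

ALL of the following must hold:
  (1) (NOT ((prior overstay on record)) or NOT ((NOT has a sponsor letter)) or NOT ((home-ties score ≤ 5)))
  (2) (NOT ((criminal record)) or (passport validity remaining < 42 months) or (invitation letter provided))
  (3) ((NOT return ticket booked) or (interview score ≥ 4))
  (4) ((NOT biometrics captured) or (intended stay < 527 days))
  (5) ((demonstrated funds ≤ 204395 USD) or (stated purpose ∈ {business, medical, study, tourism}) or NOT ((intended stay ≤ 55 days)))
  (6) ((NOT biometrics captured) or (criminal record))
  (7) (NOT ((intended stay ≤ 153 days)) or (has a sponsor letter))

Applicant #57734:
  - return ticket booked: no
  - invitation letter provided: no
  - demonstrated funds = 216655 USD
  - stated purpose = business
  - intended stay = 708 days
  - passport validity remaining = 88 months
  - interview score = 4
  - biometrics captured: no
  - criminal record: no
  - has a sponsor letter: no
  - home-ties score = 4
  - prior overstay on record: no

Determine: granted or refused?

Granted

Atomic conditions:
  prior overstay on record: no → false
  NOT has a sponsor letter: no → true
  home-ties score ≤ 5: 4 ≤ 5 is true
  criminal record: no → false
  passport validity remaining < 42 months: 88 < 42 is false
  invitation letter provided: no → false
  NOT return ticket booked: no → true
  interview score ≥ 4: 4 ≥ 4 is true
  NOT biometrics captured: no → true
  intended stay < 527 days: 708 < 527 is false
  demonstrated funds ≤ 204395 USD: 216655 ≤ 204395 is false
  stated purpose ∈ {business, medical, study, tourism}: business is in the set → true
  intended stay ≤ 55 days: 708 ≤ 55 is false
  intended stay ≤ 153 days: 708 ≤ 153 is false
  has a sponsor letter: no → false
Combine:
[1.1] NOT false = true
[1.2] NOT true = false
[1.3] NOT true = false
[1] true OR false OR false = true
[2.1] NOT false = true
[2] true OR false OR false = true
[3] true OR true = true
[4] true OR false = true
[5.3] NOT false = true
[5] false OR true OR true = true
[6] true OR false = true
[7.1] NOT false = true
[7] true OR false = true
[root] true AND true AND true AND true AND true AND true AND true = true
Overall: true → granted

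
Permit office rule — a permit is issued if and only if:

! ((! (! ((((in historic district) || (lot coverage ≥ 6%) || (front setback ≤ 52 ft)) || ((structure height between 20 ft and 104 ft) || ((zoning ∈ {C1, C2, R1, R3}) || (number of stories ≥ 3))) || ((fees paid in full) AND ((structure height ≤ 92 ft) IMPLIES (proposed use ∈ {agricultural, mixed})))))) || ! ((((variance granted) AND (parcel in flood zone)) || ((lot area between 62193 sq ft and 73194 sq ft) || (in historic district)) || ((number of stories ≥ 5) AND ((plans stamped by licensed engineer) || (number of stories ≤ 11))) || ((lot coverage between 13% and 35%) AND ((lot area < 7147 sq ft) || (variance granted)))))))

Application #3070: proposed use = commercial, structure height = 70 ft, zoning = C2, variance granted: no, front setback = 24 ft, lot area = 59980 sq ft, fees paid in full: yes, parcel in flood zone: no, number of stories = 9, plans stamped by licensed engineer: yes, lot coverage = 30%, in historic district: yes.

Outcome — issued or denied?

Atomic conditions:
  in historic district: yes → true
  lot coverage ≥ 6%: 30 ≥ 6 is true
  front setback ≤ 52 ft: 24 ≤ 52 is true
  structure height between 20 ft and 104 ft: 70 in [20, 104] is true
  zoning ∈ {C1, C2, R1, R3}: C2 is in the set → true
  number of stories ≥ 3: 9 ≥ 3 is true
  fees paid in full: yes → true
  structure height ≤ 92 ft: 70 ≤ 92 is true
  proposed use ∈ {agricultural, mixed}: commercial is not in the set → false
  variance granted: no → false
  parcel in flood zone: no → false
  lot area between 62193 sq ft and 73194 sq ft: 59980 in [62193, 73194] is false
  number of stories ≥ 5: 9 ≥ 5 is true
  plans stamped by licensed engineer: yes → true
  number of stories ≤ 11: 9 ≤ 11 is true
  lot coverage between 13% and 35%: 30 in [13, 35] is true
  lot area < 7147 sq ft: 59980 < 7147 is false
Combine:
[1.1.1.1.1] true OR true OR true = true
[1.1.1.1.2.2] true OR true = true
[1.1.1.1.2] true OR true = true
[1.1.1.1.3.2] true → false = false
[1.1.1.1.3] true AND false = false
[1.1.1.1] true OR true OR false = true
[1.1.1] NOT true = false
[1.1] NOT false = true
[1.2.1.1] false AND false = false
[1.2.1.2] false OR true = true
[1.2.1.3.2] true OR true = true
[1.2.1.3] true AND true = true
[1.2.1.4.2] false OR false = false
[1.2.1.4] true AND false = false
[1.2.1] false OR true OR true OR false = true
[1.2] NOT true = false
[1] true OR false = true
[root] NOT true = false
Overall: false → denied

Denied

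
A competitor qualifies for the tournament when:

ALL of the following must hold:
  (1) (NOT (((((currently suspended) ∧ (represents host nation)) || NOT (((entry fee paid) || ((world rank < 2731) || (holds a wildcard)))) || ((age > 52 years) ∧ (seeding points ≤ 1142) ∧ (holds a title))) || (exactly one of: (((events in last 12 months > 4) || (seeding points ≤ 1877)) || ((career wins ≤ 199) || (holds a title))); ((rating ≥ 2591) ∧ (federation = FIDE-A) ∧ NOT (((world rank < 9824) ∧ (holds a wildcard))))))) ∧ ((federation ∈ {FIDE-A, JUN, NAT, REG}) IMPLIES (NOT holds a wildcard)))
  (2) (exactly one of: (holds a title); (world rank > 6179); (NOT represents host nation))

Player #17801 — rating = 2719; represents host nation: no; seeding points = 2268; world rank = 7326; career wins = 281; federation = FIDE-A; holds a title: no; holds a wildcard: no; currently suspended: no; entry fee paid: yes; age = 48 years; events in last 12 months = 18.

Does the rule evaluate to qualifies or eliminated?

Atomic conditions:
  currently suspended: no → false
  represents host nation: no → false
  entry fee paid: yes → true
  world rank < 2731: 7326 < 2731 is false
  holds a wildcard: no → false
  age > 52 years: 48 > 52 is false
  seeding points ≤ 1142: 2268 ≤ 1142 is false
  holds a title: no → false
  events in last 12 months > 4: 18 > 4 is true
  seeding points ≤ 1877: 2268 ≤ 1877 is false
  career wins ≤ 199: 281 ≤ 199 is false
  rating ≥ 2591: 2719 ≥ 2591 is true
  federation = FIDE-A: FIDE-A == FIDE-A is true
  world rank < 9824: 7326 < 9824 is true
  federation ∈ {FIDE-A, JUN, NAT, REG}: FIDE-A is in the set → true
  NOT holds a wildcard: no → true
  world rank > 6179: 7326 > 6179 is true
  NOT represents host nation: no → true
Combine:
[1.1.1.1.1] false AND false = false
[1.1.1.1.2.1.2] false OR false = false
[1.1.1.1.2.1] true OR false = true
[1.1.1.1.2] NOT true = false
[1.1.1.1.3] false AND false AND false = false
[1.1.1.1] false OR false OR false = false
[1.1.1.2.1.1] true OR false = true
[1.1.1.2.1.2] false OR false = false
[1.1.1.2.1] true OR false = true
[1.1.1.2.2.3.1] true AND false = false
[1.1.1.2.2.3] NOT false = true
[1.1.1.2.2] true AND true AND true = true
[1.1.1.2] exactly-one(true, true) = false
[1.1.1] false OR false = false
[1.1] NOT false = true
[1.2] true → true = true
[1] true AND true = true
[2] exactly-one(false, true, true) = false
[root] true AND false = false
Overall: false → eliminated

Eliminated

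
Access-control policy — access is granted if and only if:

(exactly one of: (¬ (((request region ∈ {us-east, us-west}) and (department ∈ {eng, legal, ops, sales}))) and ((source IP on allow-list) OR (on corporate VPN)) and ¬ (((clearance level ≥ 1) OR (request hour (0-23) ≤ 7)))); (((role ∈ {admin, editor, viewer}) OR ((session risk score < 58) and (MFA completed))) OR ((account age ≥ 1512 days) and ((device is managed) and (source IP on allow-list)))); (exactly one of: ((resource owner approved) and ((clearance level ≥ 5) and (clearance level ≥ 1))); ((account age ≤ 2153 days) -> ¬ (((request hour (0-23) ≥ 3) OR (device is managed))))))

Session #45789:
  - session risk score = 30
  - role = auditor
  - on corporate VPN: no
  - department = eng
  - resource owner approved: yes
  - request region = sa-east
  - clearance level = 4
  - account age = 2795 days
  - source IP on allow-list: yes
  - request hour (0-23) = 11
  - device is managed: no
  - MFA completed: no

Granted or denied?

Granted

Atomic conditions:
  request region ∈ {us-east, us-west}: sa-east is not in the set → false
  department ∈ {eng, legal, ops, sales}: eng is in the set → true
  source IP on allow-list: yes → true
  on corporate VPN: no → false
  clearance level ≥ 1: 4 ≥ 1 is true
  request hour (0-23) ≤ 7: 11 ≤ 7 is false
  role ∈ {admin, editor, viewer}: auditor is not in the set → false
  session risk score < 58: 30 < 58 is true
  MFA completed: no → false
  account age ≥ 1512 days: 2795 ≥ 1512 is true
  device is managed: no → false
  resource owner approved: yes → true
  clearance level ≥ 5: 4 ≥ 5 is false
  account age ≤ 2153 days: 2795 ≤ 2153 is false
  request hour (0-23) ≥ 3: 11 ≥ 3 is true
Combine:
[1.1.1] false AND true = false
[1.1] NOT false = true
[1.2] true OR false = true
[1.3.1] true OR false = true
[1.3] NOT true = false
[1] true AND true AND false = false
[2.1.2] true AND false = false
[2.1] false OR false = false
[2.2.2] false AND true = false
[2.2] true AND false = false
[2] false OR false = false
[3.1.2] false AND true = false
[3.1] true AND false = false
[3.2.2.1] true OR false = true
[3.2.2] NOT true = false
[3.2] false → false (antecedent false ⇒ implication holds) = true
[3] exactly-one(false, true) = true
[root] exactly-one(false, false, true) = true
Overall: true → granted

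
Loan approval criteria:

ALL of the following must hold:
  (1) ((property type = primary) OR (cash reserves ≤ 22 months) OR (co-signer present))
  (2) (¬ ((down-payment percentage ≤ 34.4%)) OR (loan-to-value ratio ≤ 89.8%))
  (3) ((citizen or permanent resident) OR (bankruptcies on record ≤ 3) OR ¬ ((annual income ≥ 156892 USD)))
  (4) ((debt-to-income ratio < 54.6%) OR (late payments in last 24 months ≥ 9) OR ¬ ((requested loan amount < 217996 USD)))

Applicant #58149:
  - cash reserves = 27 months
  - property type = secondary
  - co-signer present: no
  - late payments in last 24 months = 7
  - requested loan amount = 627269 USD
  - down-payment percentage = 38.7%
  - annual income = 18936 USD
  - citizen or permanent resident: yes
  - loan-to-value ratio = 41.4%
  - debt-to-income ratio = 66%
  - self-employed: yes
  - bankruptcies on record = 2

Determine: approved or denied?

Atomic conditions:
  property type = primary: secondary == primary is false
  cash reserves ≤ 22 months: 27 ≤ 22 is false
  co-signer present: no → false
  down-payment percentage ≤ 34.4%: 38.7 ≤ 34.4 is false
  loan-to-value ratio ≤ 89.8%: 41.4 ≤ 89.8 is true
  citizen or permanent resident: yes → true
  bankruptcies on record ≤ 3: 2 ≤ 3 is true
  annual income ≥ 156892 USD: 18936 ≥ 156892 is false
  debt-to-income ratio < 54.6%: 66 < 54.6 is false
  late payments in last 24 months ≥ 9: 7 ≥ 9 is false
  requested loan amount < 217996 USD: 627269 < 217996 is false
Combine:
[1] false OR false OR false = false
[2.1] NOT false = true
[2] true OR true = true
[3.3] NOT false = true
[3] true OR true OR true = true
[4.3] NOT false = true
[4] false OR false OR true = true
[root] false AND true AND true AND true = false
Overall: false → denied

Denied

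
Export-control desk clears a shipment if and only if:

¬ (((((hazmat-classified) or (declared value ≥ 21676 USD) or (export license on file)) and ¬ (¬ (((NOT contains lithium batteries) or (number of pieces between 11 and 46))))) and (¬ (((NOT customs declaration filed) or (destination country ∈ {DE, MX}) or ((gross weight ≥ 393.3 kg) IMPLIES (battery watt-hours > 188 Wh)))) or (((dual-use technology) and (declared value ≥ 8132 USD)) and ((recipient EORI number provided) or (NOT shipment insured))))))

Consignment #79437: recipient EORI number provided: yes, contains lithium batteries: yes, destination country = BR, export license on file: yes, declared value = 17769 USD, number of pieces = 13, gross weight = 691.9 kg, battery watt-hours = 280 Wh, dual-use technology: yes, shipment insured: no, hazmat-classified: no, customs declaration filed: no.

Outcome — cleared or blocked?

Atomic conditions:
  hazmat-classified: no → false
  declared value ≥ 21676 USD: 17769 ≥ 21676 is false
  export license on file: yes → true
  NOT contains lithium batteries: yes → false
  number of pieces between 11 and 46: 13 in [11, 46] is true
  NOT customs declaration filed: no → true
  destination country ∈ {DE, MX}: BR is not in the set → false
  gross weight ≥ 393.3 kg: 691.9 ≥ 393.3 is true
  battery watt-hours > 188 Wh: 280 > 188 is true
  dual-use technology: yes → true
  declared value ≥ 8132 USD: 17769 ≥ 8132 is true
  recipient EORI number provided: yes → true
  NOT shipment insured: no → true
Combine:
[1.1.1] false OR false OR true = true
[1.1.2.1.1] false OR true = true
[1.1.2.1] NOT true = false
[1.1.2] NOT false = true
[1.1] true AND true = true
[1.2.1.1.3] true → true = true
[1.2.1.1] true OR false OR true = true
[1.2.1] NOT true = false
[1.2.2.1] true AND true = true
[1.2.2.2] true OR true = true
[1.2.2] true AND true = true
[1.2] false OR true = true
[1] true AND true = true
[root] NOT true = false
Overall: false → blocked

Blocked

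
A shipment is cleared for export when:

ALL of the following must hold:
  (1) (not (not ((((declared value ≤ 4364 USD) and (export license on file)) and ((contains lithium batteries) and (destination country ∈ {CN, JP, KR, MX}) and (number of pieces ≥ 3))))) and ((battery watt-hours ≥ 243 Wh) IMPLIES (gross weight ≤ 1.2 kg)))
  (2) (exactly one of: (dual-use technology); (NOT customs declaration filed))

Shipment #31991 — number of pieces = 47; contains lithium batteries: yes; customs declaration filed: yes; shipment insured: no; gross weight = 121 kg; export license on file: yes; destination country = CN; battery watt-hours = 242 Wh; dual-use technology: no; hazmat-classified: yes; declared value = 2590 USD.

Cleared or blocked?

Blocked

Atomic conditions:
  declared value ≤ 4364 USD: 2590 ≤ 4364 is true
  export license on file: yes → true
  contains lithium batteries: yes → true
  destination country ∈ {CN, JP, KR, MX}: CN is in the set → true
  number of pieces ≥ 3: 47 ≥ 3 is true
  battery watt-hours ≥ 243 Wh: 242 ≥ 243 is false
  gross weight ≤ 1.2 kg: 121 ≤ 1.2 is false
  dual-use technology: no → false
  NOT customs declaration filed: yes → false
Combine:
[1.1.1.1.1] true AND true = true
[1.1.1.1.2] true AND true AND true = true
[1.1.1.1] true AND true = true
[1.1.1] NOT true = false
[1.1] NOT false = true
[1.2] false → false (antecedent false ⇒ implication holds) = true
[1] true AND true = true
[2] exactly-one(false, false) = false
[root] true AND false = false
Overall: false → blocked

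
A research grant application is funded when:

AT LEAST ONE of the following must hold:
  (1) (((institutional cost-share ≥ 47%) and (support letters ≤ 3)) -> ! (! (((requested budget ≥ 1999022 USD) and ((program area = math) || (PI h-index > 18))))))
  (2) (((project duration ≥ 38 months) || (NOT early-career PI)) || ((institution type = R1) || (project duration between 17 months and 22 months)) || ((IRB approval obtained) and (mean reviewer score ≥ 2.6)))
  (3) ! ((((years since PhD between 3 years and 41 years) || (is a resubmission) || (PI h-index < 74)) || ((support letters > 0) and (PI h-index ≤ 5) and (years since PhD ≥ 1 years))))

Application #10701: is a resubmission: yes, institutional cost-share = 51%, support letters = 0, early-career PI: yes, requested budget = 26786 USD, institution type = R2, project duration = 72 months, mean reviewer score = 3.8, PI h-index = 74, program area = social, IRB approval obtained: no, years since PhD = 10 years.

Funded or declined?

Funded

Atomic conditions:
  institutional cost-share ≥ 47%: 51 ≥ 47 is true
  support letters ≤ 3: 0 ≤ 3 is true
  requested budget ≥ 1999022 USD: 26786 ≥ 1999022 is false
  program area = math: social == math is false
  PI h-index > 18: 74 > 18 is true
  project duration ≥ 38 months: 72 ≥ 38 is true
  NOT early-career PI: yes → false
  institution type = R1: R2 == R1 is false
  project duration between 17 months and 22 months: 72 in [17, 22] is false
  IRB approval obtained: no → false
  mean reviewer score ≥ 2.6: 3.8 ≥ 2.6 is true
  years since PhD between 3 years and 41 years: 10 in [3, 41] is true
  is a resubmission: yes → true
  PI h-index < 74: 74 < 74 is false
  support letters > 0: 0 > 0 is false
  PI h-index ≤ 5: 74 ≤ 5 is false
  years since PhD ≥ 1 years: 10 ≥ 1 is true
Combine:
[1.1] true AND true = true
[1.2.1.1.2] false OR true = true
[1.2.1.1] false AND true = false
[1.2.1] NOT false = true
[1.2] NOT true = false
[1] true → false = false
[2.1] true OR false = true
[2.2] false OR false = false
[2.3] false AND true = false
[2] true OR false OR false = true
[3.1.1] true OR true OR false = true
[3.1.2] false AND false AND true = false
[3.1] true OR false = true
[3] NOT true = false
[root] false OR true OR false = true
Overall: true → funded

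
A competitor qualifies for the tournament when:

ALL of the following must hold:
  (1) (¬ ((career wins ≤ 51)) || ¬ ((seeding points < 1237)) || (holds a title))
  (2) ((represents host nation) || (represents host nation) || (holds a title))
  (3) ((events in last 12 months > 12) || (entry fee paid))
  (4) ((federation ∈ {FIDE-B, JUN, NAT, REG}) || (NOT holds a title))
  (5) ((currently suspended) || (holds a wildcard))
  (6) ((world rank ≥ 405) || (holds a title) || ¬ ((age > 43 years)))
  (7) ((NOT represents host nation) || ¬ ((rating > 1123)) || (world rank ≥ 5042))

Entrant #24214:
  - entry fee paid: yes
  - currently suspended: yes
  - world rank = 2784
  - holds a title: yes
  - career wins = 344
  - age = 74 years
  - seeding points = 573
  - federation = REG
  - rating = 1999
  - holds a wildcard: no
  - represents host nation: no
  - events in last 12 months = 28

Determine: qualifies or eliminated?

Qualifies

Atomic conditions:
  career wins ≤ 51: 344 ≤ 51 is false
  seeding points < 1237: 573 < 1237 is true
  holds a title: yes → true
  represents host nation: no → false
  events in last 12 months > 12: 28 > 12 is true
  entry fee paid: yes → true
  federation ∈ {FIDE-B, JUN, NAT, REG}: REG is in the set → true
  NOT holds a title: yes → false
  currently suspended: yes → true
  holds a wildcard: no → false
  world rank ≥ 405: 2784 ≥ 405 is true
  age > 43 years: 74 > 43 is true
  NOT represents host nation: no → true
  rating > 1123: 1999 > 1123 is true
  world rank ≥ 5042: 2784 ≥ 5042 is false
Combine:
[1.1] NOT false = true
[1.2] NOT true = false
[1] true OR false OR true = true
[2] false OR false OR true = true
[3] true OR true = true
[4] true OR false = true
[5] true OR false = true
[6.3] NOT true = false
[6] true OR true OR false = true
[7.2] NOT true = false
[7] true OR false OR false = true
[root] true AND true AND true AND true AND true AND true AND true = true
Overall: true → qualifies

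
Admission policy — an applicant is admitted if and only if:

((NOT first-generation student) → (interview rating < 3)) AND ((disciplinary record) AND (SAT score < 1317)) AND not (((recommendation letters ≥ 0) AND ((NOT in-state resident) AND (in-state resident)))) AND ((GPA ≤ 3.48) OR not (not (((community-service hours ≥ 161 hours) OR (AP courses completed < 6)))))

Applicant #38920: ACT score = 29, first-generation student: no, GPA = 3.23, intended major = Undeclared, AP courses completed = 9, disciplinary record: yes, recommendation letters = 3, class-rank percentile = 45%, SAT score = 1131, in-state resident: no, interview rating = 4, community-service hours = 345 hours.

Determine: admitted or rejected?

Atomic conditions:
  NOT first-generation student: no → true
  interview rating < 3: 4 < 3 is false
  disciplinary record: yes → true
  SAT score < 1317: 1131 < 1317 is true
  recommendation letters ≥ 0: 3 ≥ 0 is true
  NOT in-state resident: no → true
  in-state resident: no → false
  GPA ≤ 3.48: 3.23 ≤ 3.48 is true
  community-service hours ≥ 161 hours: 345 ≥ 161 is true
  AP courses completed < 6: 9 < 6 is false
Combine:
[1] true → false = false
[2] true AND true = true
[3.1.2] true AND false = false
[3.1] true AND false = false
[3] NOT false = true
[4.2.1.1] true OR false = true
[4.2.1] NOT true = false
[4.2] NOT false = true
[4] true OR true = true
[root] false AND true AND true AND true = false
Overall: false → rejected

Rejected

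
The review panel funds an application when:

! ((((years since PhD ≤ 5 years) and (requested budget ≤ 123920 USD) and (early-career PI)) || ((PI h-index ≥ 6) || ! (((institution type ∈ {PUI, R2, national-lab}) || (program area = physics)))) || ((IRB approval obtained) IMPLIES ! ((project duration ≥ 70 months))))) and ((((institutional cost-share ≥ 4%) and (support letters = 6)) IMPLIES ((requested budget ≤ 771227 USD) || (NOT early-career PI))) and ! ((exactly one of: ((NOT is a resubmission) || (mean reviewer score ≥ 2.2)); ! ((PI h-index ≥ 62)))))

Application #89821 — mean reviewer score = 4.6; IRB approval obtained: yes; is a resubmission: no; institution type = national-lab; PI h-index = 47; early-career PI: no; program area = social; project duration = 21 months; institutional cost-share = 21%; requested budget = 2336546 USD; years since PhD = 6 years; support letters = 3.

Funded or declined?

Atomic conditions:
  years since PhD ≤ 5 years: 6 ≤ 5 is false
  requested budget ≤ 123920 USD: 2336546 ≤ 123920 is false
  early-career PI: no → false
  PI h-index ≥ 6: 47 ≥ 6 is true
  institution type ∈ {PUI, R2, national-lab}: national-lab is in the set → true
  program area = physics: social == physics is false
  IRB approval obtained: yes → true
  project duration ≥ 70 months: 21 ≥ 70 is false
  institutional cost-share ≥ 4%: 21 ≥ 4 is true
  support letters = 6: 3 == 6 is false
  requested budget ≤ 771227 USD: 2336546 ≤ 771227 is false
  NOT early-career PI: no → true
  NOT is a resubmission: no → true
  mean reviewer score ≥ 2.2: 4.6 ≥ 2.2 is true
  PI h-index ≥ 62: 47 ≥ 62 is false
Combine:
[1.1.1] false AND false AND false = false
[1.1.2.2.1] true OR false = true
[1.1.2.2] NOT true = false
[1.1.2] true OR false = true
[1.1.3.2] NOT false = true
[1.1.3] true → true = true
[1.1] false OR true OR true = true
[1] NOT true = false
[2.1.1] true AND false = false
[2.1.2] false OR true = true
[2.1] false → true (antecedent false ⇒ implication holds) = true
[2.2.1.1] true OR true = true
[2.2.1.2] NOT false = true
[2.2.1] exactly-one(true, true) = false
[2.2] NOT false = true
[2] true AND true = true
[root] false AND true = false
Overall: false → declined

Declined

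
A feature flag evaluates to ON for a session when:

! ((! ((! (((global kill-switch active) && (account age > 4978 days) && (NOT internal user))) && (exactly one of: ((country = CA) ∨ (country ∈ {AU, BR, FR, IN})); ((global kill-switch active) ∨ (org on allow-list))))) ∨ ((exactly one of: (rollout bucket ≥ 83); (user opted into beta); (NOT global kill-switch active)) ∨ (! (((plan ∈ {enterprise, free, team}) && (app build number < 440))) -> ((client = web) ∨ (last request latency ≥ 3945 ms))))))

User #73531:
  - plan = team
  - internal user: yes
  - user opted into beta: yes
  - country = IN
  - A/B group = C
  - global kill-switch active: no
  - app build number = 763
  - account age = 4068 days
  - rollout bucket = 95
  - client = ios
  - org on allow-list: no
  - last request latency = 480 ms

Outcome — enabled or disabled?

Atomic conditions:
  global kill-switch active: no → false
  account age > 4978 days: 4068 > 4978 is false
  NOT internal user: yes → false
  country = CA: IN == CA is false
  country ∈ {AU, BR, FR, IN}: IN is in the set → true
  org on allow-list: no → false
  rollout bucket ≥ 83: 95 ≥ 83 is true
  user opted into beta: yes → true
  NOT global kill-switch active: no → true
  plan ∈ {enterprise, free, team}: team is in the set → true
  app build number < 440: 763 < 440 is false
  client = web: ios == web is false
  last request latency ≥ 3945 ms: 480 ≥ 3945 is false
Combine:
[1.1.1.1.1] false AND false AND false = false
[1.1.1.1] NOT false = true
[1.1.1.2.1] false OR true = true
[1.1.1.2.2] false OR false = false
[1.1.1.2] exactly-one(true, false) = true
[1.1.1] true AND true = true
[1.1] NOT true = false
[1.2.1] exactly-one(true, true, true) = false
[1.2.2.1.1] true AND false = false
[1.2.2.1] NOT false = true
[1.2.2.2] false OR false = false
[1.2.2] true → false = false
[1.2] false OR false = false
[1] false OR false = false
[root] NOT false = true
Overall: true → enabled

Enabled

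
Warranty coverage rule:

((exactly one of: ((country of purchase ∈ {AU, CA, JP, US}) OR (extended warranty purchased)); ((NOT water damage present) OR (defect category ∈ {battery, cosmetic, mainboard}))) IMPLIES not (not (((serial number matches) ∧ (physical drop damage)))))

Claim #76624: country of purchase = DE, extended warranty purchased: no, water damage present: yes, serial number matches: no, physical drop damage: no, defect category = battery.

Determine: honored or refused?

Refused

Atomic conditions:
  country of purchase ∈ {AU, CA, JP, US}: DE is not in the set → false
  extended warranty purchased: no → false
  NOT water damage present: yes → false
  defect category ∈ {battery, cosmetic, mainboard}: battery is in the set → true
  serial number matches: no → false
  physical drop damage: no → false
Combine:
[1.1] false OR false = false
[1.2] false OR true = true
[1] exactly-one(false, true) = true
[2.1.1] false AND false = false
[2.1] NOT false = true
[2] NOT true = false
[root] true → false = false
Overall: false → refused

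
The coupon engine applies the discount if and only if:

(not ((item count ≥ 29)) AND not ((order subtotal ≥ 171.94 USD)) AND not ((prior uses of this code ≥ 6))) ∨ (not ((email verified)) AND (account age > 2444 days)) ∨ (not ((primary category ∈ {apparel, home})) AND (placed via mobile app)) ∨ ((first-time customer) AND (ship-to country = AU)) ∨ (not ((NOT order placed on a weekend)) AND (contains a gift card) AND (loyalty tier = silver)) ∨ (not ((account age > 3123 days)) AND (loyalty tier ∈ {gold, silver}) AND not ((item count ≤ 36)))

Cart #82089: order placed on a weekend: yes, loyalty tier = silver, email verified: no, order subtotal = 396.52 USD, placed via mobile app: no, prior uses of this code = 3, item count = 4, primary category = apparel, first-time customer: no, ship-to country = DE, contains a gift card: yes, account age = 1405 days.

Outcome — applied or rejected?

Atomic conditions:
  item count ≥ 29: 4 ≥ 29 is false
  order subtotal ≥ 171.94 USD: 396.52 ≥ 171.94 is true
  prior uses of this code ≥ 6: 3 ≥ 6 is false
  email verified: no → false
  account age > 2444 days: 1405 > 2444 is false
  primary category ∈ {apparel, home}: apparel is in the set → true
  placed via mobile app: no → false
  first-time customer: no → false
  ship-to country = AU: DE == AU is false
  NOT order placed on a weekend: yes → false
  contains a gift card: yes → true
  loyalty tier = silver: silver == silver is true
  account age > 3123 days: 1405 > 3123 is false
  loyalty tier ∈ {gold, silver}: silver is in the set → true
  item count ≤ 36: 4 ≤ 36 is true
Combine:
[1.1] NOT false = true
[1.2] NOT true = false
[1.3] NOT false = true
[1] true AND false AND true = false
[2.1] NOT false = true
[2] true AND false = false
[3.1] NOT true = false
[3] false AND false = false
[4] false AND false = false
[5.1] NOT false = true
[5] true AND true AND true = true
[6.1] NOT false = true
[6.3] NOT true = false
[6] true AND true AND false = false
[root] false OR false OR false OR false OR true OR false = true
Overall: true → applied

Applied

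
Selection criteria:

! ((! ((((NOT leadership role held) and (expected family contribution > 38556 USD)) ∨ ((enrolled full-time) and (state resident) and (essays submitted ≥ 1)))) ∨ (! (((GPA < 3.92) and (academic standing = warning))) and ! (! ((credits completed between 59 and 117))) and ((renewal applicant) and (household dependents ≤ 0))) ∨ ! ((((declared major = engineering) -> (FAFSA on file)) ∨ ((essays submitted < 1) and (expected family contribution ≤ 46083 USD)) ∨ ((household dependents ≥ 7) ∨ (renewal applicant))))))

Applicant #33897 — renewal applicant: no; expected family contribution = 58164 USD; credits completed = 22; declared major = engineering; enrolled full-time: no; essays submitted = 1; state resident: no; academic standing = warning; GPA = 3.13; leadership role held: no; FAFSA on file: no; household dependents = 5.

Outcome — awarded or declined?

Atomic conditions:
  NOT leadership role held: no → true
  expected family contribution > 38556 USD: 58164 > 38556 is true
  enrolled full-time: no → false
  state resident: no → false
  essays submitted ≥ 1: 1 ≥ 1 is true
  GPA < 3.92: 3.13 < 3.92 is true
  academic standing = warning: warning == warning is true
  credits completed between 59 and 117: 22 in [59, 117] is false
  renewal applicant: no → false
  household dependents ≤ 0: 5 ≤ 0 is false
  declared major = engineering: engineering == engineering is true
  FAFSA on file: no → false
  essays submitted < 1: 1 < 1 is false
  expected family contribution ≤ 46083 USD: 58164 ≤ 46083 is false
  household dependents ≥ 7: 5 ≥ 7 is false
Combine:
[1.1.1.1] true AND true = true
[1.1.1.2] false AND false AND true = false
[1.1.1] true OR false = true
[1.1] NOT true = false
[1.2.1.1] true AND true = true
[1.2.1] NOT true = false
[1.2.2.1] NOT false = true
[1.2.2] NOT true = false
[1.2.3] false AND false = false
[1.2] false AND false AND false = false
[1.3.1.1] true → false = false
[1.3.1.2] false AND false = false
[1.3.1.3] false OR false = false
[1.3.1] false OR false OR false = false
[1.3] NOT false = true
[1] false OR false OR true = true
[root] NOT true = false
Overall: false → declined

Declined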